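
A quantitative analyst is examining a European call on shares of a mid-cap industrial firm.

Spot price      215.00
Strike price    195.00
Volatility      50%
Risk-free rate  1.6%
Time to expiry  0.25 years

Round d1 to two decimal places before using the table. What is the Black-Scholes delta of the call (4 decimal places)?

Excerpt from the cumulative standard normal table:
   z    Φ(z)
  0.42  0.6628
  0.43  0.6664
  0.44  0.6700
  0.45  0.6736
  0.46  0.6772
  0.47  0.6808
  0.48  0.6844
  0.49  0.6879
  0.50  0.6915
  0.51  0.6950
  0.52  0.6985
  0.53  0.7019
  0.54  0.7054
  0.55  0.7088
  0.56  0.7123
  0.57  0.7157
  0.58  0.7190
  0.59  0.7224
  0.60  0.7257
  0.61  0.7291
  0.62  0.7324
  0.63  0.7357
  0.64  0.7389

σ√T = 0.5 × 0.5000 = 0.2500
d₁ = [ln(215/195) + (0.016 + 0.5²/2)·0.25] / 0.2500 = [0.0976 + 0.0353] / 0.2500 = 0.5316 ⇒ 0.53
N(d₁) = N(0.53) = 0.7019
Δ_call = N(d₁) = 0.7019

0.7019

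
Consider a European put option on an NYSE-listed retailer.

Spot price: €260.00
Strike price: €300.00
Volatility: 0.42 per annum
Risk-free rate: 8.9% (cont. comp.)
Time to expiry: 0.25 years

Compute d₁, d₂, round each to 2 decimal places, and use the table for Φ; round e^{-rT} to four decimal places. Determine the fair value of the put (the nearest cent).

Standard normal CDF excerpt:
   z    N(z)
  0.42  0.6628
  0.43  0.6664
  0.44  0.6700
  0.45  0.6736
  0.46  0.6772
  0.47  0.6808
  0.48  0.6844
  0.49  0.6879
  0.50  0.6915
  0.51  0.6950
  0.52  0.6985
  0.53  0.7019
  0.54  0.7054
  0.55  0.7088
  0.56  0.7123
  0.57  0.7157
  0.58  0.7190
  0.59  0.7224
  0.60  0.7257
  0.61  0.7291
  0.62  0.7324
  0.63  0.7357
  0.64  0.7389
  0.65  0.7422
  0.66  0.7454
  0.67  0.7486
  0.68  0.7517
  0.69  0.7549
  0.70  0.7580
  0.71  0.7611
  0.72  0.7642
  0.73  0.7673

€43.54

T = 0.25;  σ√T = 0.2100
d₁ = [ln(260/300) + (0.089 + ½·0.42²)·0.25] / (σ√T) = (-0.1431 + 0.0443) / 0.2100 = -0.4705 ⇒ -0.47
d₂ = -0.4705 − 0.2100 = -0.6805 ⇒ -0.68
exp(−rT) = exp(−0.089·0.25) = 0.9780
N(−d₂) = N(0.68) = 0.7517;  N(−d₁) = N(0.47) = 0.6808
P = 300·0.9780·0.7517 − 260·0.6808 = 220.5488 − 177.0080 = 43.5408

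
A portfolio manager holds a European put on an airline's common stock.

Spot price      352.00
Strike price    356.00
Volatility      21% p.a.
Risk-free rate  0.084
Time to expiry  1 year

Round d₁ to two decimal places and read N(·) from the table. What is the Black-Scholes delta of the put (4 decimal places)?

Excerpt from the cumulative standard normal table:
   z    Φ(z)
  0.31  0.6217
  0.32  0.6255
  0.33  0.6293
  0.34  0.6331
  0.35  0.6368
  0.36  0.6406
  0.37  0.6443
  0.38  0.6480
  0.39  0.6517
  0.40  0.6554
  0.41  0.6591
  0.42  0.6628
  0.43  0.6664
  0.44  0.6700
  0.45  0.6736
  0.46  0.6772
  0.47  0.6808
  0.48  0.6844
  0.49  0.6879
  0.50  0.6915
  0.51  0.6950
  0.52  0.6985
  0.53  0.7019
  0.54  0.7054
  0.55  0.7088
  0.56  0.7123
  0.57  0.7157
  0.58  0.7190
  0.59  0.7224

-0.3264

σ√T = 0.21 × 1.0000 = 0.2100
d₁ = [ln(352/356) + (0.084 + 0.21²/2)·1] / 0.2100 = [-0.0113 + 0.1061] / 0.2100 = 0.4512 which rounds to 0.45
N(d₁) = N(0.45) = 0.6736
Δ_put = N(d₁) − 1 = 0.6736 − 1 = -0.3264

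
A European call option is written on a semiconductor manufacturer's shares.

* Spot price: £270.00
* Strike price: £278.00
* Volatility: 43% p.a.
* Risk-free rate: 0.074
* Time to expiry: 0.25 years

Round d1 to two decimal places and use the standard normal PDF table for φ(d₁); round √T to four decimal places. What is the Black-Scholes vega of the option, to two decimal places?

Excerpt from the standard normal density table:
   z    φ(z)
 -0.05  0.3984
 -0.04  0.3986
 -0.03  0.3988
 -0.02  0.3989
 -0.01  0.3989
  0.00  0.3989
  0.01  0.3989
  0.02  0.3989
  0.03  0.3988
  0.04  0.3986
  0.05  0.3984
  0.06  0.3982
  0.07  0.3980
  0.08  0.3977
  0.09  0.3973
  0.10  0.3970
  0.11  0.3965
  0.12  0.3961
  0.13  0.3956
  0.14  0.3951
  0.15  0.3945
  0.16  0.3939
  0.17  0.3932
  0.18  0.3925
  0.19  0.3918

σ√T = 0.43 × 0.5000 = 0.2150
d₁ = [ln(270/278) + (0.074 + ½·0.43²)·0.25] / (σ√T) = (-0.0292 + 0.0416) / 0.2150 = 0.0577 ≈ 0.06
√T = √0.25 = 0.5000
φ(d₁) = φ(0.06) = 0.3982
vega = S·φ(d₁)·√T = 270·0.3982·0.5000 = 53.7570
(Call and put vega coincide under Black-Scholes.)

53.76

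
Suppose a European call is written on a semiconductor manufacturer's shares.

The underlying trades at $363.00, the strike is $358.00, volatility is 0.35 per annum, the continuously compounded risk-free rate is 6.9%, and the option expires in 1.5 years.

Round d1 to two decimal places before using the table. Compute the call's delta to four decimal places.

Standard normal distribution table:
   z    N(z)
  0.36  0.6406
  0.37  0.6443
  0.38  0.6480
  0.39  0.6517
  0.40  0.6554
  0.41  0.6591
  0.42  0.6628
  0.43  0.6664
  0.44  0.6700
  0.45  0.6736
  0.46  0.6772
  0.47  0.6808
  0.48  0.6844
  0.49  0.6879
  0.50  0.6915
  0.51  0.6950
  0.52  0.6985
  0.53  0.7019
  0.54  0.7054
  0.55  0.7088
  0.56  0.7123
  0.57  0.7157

σ√T = 0.35 × 1.2247 = 0.4287
d₁ = [ln(363/358) + (0.069 + ½·0.35²)·1.5] / (σ√T) = (0.0139 + 0.1954) / 0.4287 = 0.4881 which rounds to 0.49
N(d₁) = N(0.49) = 0.6879
Δ_call = N(d₁) = 0.6879

0.6879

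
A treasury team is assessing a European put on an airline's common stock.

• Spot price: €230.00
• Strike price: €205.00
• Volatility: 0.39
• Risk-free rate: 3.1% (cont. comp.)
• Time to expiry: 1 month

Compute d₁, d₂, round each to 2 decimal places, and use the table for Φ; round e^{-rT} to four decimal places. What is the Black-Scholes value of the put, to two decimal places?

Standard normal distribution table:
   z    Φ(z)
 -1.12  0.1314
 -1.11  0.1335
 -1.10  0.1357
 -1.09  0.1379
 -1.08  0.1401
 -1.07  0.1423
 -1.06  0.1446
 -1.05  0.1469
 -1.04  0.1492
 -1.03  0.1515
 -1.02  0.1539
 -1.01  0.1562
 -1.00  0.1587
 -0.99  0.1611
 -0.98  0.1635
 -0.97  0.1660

€1.73

σ√T = 0.39 × 0.2887 = 0.1126
d₁ = [ln(230/205) + (0.031 + 0.39²/2)·0.08333] / 0.1126 = [0.1151 + 0.0089] / 0.1126 = 1.1013 which rounds to 1.10
d₂ = d₁ − σ√T = 1.1013 − 0.1126 = 0.9887 which rounds to 0.99
e^(−rT) = e^(−0.031·0.08333) = 0.9974
P = 205·0.9974·N(-0.99) − 230·N(-1.10) = 205·0.9974·0.1611 − 230·0.1357 = 32.9396 − 31.2110 = 1.7286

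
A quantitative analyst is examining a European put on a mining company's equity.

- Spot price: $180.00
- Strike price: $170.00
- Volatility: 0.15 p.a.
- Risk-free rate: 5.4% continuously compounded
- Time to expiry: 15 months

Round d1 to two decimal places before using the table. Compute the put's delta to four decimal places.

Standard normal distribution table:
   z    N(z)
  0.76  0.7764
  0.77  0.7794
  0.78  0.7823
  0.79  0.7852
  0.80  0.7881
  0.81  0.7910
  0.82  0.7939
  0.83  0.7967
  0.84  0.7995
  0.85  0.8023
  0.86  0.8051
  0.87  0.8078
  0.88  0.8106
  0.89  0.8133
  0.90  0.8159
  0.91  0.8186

σ√T = 0.15·√1.25 = 0.1677
d₁ = [ln(180/170) + (0.054 + 0.15²/2)·1.25] / 0.1677 = [0.0572 + 0.0816] / 0.1677 = 0.8272 ⇒ 0.83
N(d₁) = N(0.83) = 0.7967
Δ_put = N(d₁) − 1 = 0.7967 − 1 = -0.2033

-0.2033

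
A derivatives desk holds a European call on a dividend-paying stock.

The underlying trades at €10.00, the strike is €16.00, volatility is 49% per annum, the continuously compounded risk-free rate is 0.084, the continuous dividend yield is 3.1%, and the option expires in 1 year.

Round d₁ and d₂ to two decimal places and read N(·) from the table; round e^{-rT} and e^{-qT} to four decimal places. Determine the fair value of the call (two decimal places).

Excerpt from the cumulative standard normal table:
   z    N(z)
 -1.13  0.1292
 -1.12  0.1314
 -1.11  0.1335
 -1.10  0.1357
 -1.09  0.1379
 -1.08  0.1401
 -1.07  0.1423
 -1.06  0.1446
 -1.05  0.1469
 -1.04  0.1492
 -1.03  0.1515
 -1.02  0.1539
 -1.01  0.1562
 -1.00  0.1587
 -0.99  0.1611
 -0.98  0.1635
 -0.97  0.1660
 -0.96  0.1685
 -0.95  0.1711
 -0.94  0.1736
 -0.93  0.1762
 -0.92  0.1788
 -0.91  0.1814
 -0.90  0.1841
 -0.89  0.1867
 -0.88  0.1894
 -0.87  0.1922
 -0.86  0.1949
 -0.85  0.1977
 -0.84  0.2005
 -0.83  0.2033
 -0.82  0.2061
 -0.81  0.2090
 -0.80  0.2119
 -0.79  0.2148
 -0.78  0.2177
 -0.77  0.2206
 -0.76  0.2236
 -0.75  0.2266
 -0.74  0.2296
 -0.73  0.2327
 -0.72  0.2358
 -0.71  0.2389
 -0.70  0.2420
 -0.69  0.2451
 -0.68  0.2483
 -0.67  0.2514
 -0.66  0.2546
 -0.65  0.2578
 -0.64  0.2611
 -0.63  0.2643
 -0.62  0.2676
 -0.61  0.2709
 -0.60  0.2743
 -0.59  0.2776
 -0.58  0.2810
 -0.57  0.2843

σ√T = 0.49·√1 = 0.4900
ln(S/K) + (r − q + σ²/2)T = ln(10/16) + (0.084 − 0.031 + 0.49²/2)·1 = -0.4700 + 0.1730 = -0.2970
d₁ = -0.2970 / 0.4900 = -0.6060 → -0.61
d₂ = d₁ − σ√T = -0.6060 − 0.4900 = -1.0960 → -1.10
e^(−qT) = e^(−0.031·1) = 0.9695;  e^(−rT) = e^(−0.084·1) = 0.9194
C = 10·0.9695·N(-0.61) − 16·0.9194·N(-1.10) = 10·0.9695·0.2709 − 16·0.9194·0.1357 = 2.6264 − 1.9962 = 0.6302

€0.63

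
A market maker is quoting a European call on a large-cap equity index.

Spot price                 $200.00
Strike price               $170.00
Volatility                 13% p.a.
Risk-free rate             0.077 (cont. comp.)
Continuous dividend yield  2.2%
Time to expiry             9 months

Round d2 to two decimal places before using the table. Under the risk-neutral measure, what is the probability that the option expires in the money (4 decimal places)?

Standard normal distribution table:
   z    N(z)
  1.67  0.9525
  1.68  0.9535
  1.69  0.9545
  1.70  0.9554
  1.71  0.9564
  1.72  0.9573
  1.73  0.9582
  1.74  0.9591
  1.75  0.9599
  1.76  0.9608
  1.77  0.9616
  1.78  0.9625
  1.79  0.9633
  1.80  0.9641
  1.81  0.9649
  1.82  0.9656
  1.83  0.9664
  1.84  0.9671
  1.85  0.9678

σ√T = 0.13·√0.75 = 0.1126
d₁ = [ln(200/170) + (0.077 − 0.022 + ½·0.13²)·0.75] / (σ√T) = (0.1625 + 0.0476) / 0.1126 = 1.8662 ≈ 1.87
d₂ = 1.8662 − 0.1126 = 1.7536 ≈ 1.75
Risk-neutral Pr[S_T > K] = N(d₂) = N(1.75) = 0.9599

0.9599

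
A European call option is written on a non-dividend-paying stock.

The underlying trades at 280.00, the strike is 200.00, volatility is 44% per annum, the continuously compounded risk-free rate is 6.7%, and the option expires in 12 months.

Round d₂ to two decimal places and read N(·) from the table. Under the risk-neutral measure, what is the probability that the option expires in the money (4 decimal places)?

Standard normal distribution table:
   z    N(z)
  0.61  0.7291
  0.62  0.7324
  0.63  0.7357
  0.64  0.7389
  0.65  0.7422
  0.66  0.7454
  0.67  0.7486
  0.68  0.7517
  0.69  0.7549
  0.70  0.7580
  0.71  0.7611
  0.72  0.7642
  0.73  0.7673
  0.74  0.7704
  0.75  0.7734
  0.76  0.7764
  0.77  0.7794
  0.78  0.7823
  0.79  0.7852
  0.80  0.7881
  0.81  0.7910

T = 1;  σ√T = 0.4400
ln(S/K) + (r + σ²/2)T = ln(280/200) + (0.067 + 0.44²/2)·1 = 0.3365 + 0.1638 = 0.5003
d₁ = 0.5003 / 0.4400 = 1.1370 → 1.14
d₂ = d₁ − σ√T = 1.1370 − 0.4400 = 0.6970 → 0.70
Risk-neutral Pr[S_T > K] = N(d₂) = N(0.70) = 0.7580

0.7580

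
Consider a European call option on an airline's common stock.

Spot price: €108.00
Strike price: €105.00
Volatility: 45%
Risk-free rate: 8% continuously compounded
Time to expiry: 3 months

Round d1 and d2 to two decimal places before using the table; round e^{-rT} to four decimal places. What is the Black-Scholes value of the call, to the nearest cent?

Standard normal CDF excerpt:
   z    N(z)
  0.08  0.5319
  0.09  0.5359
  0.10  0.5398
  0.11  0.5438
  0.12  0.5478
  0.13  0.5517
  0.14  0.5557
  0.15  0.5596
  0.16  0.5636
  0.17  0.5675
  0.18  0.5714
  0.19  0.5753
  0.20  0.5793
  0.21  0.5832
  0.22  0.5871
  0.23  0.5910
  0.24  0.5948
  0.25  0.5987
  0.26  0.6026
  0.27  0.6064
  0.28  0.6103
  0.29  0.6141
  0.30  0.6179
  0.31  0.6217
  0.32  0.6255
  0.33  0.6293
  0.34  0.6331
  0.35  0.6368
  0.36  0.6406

T = 0.25;  σ√T = 0.2250
ln(S/K) + (r + σ²/2)T = ln(108/105) + (0.08 + 0.45²/2)·0.25 = 0.0282 + 0.0453 = 0.0735
d₁ = 0.0735 / 0.2250 = 0.3266 → 0.33
d₂ = d₁ − σ√T = 0.3266 − 0.2250 = 0.1016 → 0.10
e^(−rT) = e^(−0.08·0.25) = 0.9802
C = 108·N(0.33) − 105·0.9802·N(0.10) = 108·0.6293 − 105·0.9802·0.5398 = 67.9644 − 55.5568 = 12.4076

€12.41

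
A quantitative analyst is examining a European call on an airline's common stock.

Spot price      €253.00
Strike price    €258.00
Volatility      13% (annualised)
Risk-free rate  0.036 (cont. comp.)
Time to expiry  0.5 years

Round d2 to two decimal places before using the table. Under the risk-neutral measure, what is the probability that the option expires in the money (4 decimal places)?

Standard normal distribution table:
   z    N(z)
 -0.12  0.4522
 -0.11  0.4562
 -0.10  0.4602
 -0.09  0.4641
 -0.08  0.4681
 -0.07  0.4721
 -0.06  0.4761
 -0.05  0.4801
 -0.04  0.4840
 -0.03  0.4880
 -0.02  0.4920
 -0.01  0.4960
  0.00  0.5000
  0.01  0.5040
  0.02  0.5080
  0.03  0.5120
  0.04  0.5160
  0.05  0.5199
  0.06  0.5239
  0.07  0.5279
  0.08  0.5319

σ√T = 0.13 × 0.7071 = 0.0919
d₁ = [ln(253/258) + (0.036 + 0.13²/2)·0.5] / 0.0919 = [-0.0196 + 0.0222] / 0.0919 = 0.0289 → 0.03
d₂ = d₁ − σ√T = 0.0289 − 0.0919 = -0.0630 → -0.06
Risk-neutral Pr[S_T > K] = N(d₂) = N(-0.06) = 0.4761

0.4761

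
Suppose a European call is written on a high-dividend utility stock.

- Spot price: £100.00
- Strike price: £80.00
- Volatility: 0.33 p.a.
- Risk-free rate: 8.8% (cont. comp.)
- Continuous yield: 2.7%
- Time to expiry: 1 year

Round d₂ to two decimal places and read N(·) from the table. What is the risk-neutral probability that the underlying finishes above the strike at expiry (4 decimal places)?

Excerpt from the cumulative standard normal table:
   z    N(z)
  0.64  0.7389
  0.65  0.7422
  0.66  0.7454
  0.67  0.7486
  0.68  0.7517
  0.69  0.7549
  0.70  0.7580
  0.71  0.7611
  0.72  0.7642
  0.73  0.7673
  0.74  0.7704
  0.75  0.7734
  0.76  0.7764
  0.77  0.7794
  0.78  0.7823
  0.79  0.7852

σ√T = 0.33·√1 = 0.3300
d₁ = [ln(100/80) + (0.088 − 0.027 + 0.33²/2)·1] / 0.3300 = [0.2231 + 0.1154] / 0.3300 = 1.0260 → 1.03
d₂ = d₁ − σ√T = 1.0260 − 0.3300 = 0.6960 → 0.70
Pr(exercise) under Q = N(d₂) = 0.7580

0.7580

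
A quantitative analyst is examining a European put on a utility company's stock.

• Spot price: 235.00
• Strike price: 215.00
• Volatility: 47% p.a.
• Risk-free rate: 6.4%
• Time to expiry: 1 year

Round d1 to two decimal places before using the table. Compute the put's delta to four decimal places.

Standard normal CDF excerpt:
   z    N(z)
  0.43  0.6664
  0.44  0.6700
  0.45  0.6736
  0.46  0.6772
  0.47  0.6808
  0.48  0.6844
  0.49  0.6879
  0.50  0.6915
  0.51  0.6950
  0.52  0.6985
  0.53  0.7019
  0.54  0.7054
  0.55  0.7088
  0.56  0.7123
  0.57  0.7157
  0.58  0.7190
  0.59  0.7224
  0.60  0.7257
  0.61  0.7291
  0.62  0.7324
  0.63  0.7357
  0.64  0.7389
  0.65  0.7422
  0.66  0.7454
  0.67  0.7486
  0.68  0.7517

-0.2877

T = 1;  σ√T = 0.4700
ln(S/K) + (r + σ²/2)T = ln(235/215) + (0.064 + 0.47²/2)·1 = 0.0889 + 0.1744 = 0.2634
d₁ = 0.2634 / 0.4700 = 0.5604 ≈ 0.56
N(d₁) = N(0.56) = 0.7123
Δ_put = N(d₁) − 1 = 0.7123 − 1 = -0.2877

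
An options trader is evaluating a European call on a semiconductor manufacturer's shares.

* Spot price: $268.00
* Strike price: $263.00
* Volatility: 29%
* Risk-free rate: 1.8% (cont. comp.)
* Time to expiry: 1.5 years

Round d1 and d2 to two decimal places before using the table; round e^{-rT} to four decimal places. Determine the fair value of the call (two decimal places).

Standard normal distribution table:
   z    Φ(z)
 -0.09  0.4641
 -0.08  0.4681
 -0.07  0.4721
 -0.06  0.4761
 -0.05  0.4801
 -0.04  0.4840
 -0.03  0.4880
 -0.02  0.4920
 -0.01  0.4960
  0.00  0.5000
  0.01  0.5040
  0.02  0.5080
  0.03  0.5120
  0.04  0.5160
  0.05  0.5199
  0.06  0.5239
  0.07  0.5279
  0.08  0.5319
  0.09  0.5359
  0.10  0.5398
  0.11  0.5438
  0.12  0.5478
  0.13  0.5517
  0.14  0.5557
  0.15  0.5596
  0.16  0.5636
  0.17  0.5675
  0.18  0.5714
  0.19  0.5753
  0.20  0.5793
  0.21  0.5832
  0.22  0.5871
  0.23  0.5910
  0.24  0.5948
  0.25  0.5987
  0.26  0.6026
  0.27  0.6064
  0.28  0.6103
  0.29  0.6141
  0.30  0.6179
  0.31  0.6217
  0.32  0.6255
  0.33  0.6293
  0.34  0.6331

σ√T = 0.29 × 1.2247 = 0.3552
d₁ = [ln(268/263) + (0.018 + 0.29²/2)·1.5] / 0.3552 = [0.0188 + 0.0901] / 0.3552 = 0.3066 ⇒ 0.31
d₂ = d₁ − σ√T = 0.3066 − 0.3552 = -0.0485 ⇒ -0.05
exp(−rT) = exp(−0.018·1.5) = 0.9734
N(d₁) = N(0.31) = 0.6217;  N(d₂) = N(-0.05) = 0.4801
C = 268·0.6217 − 263·0.9734·0.4801 = 166.6156 − 122.9076 = 43.7080

$43.71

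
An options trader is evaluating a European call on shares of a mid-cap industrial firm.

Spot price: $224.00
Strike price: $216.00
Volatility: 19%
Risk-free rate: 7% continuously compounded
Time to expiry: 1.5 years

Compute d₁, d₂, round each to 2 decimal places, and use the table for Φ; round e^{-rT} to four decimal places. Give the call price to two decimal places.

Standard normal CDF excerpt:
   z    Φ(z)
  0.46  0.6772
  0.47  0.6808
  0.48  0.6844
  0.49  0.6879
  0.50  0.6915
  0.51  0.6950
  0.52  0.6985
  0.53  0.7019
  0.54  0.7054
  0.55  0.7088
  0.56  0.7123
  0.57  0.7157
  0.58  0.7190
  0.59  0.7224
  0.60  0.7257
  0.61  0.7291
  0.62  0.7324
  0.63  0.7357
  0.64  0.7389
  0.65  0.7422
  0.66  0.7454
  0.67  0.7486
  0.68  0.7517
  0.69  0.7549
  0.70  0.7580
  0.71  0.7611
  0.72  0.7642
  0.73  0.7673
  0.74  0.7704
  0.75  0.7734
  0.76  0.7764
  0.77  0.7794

T = 1.5;  σ√T = 0.2327
ln(S/K) + (r + σ²/2)T = ln(224/216) + (0.07 + 0.19²/2)·1.5 = 0.0364 + 0.1321 = 0.1684
d₁ = 0.1684 / 0.2327 = 0.7239 ≈ 0.72
d₂ = d₁ − σ√T = 0.7239 − 0.2327 = 0.4912 ≈ 0.49
exp(−rT) = exp(−0.07·1.5) = 0.9003
N(d₁) = N(0.72) = 0.7642;  N(d₂) = N(0.49) = 0.6879
C = 224·0.7642 − 216·0.9003·0.6879 = 171.1808 − 133.7723 = 37.4085

$37.41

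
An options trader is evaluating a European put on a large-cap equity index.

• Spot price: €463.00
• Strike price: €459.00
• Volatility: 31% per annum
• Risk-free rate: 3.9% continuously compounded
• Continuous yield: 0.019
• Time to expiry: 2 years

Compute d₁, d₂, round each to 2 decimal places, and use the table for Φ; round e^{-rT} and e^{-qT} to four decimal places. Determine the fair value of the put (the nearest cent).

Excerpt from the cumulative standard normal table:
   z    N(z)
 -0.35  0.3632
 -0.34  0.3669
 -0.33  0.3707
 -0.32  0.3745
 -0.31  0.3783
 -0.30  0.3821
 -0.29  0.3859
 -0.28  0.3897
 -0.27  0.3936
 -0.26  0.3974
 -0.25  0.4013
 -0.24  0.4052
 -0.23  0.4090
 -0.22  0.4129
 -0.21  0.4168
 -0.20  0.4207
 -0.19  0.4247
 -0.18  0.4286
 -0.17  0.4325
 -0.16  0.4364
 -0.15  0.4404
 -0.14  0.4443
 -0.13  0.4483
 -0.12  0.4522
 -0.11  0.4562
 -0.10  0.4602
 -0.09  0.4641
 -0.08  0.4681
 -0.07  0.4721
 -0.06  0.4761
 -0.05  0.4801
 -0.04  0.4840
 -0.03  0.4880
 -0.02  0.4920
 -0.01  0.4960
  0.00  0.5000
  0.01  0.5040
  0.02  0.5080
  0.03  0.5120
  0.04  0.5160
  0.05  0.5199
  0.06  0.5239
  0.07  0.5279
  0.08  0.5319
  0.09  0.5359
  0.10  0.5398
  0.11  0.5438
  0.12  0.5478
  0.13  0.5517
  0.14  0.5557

€65.65

σ√T = 0.31 × 1.4142 = 0.4384
ln(S/K) + (r − q + σ²/2)T = ln(463/459) + (0.039 − 0.019 + 0.31²/2)·2 = 0.0087 + 0.1361 = 0.1448
d₁ = 0.1448 / 0.4384 = 0.3302 ⇒ 0.33
d₂ = d₁ − σ√T = 0.3302 − 0.4384 = -0.1082 ⇒ -0.11
e^(−qT) = e^(−0.019·2) = 0.9627;  e^(−rT) = e^(−0.039·2) = 0.9250
P = 459·0.9250·N(0.11) − 463·0.9627·N(-0.33) = 459·0.9250·0.5438 − 463·0.9627·0.3707 = 230.8839 − 165.2321 = 65.6517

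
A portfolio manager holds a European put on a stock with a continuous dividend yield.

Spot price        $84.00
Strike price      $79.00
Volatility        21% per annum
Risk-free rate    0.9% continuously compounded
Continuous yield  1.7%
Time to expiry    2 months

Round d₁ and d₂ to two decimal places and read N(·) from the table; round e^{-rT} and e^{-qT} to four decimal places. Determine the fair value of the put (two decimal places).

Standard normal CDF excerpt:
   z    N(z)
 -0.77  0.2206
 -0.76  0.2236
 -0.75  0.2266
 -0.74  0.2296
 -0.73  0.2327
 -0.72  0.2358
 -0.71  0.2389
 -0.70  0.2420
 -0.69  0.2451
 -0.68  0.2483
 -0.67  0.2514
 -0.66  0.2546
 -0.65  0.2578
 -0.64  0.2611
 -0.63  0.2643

T = 0.1667;  σ√T = 0.0857
d₁ = [ln(84/79) + (0.009 − 0.017 + 0.21²/2)·0.1667] / 0.0857 = [0.0614 + 0.0023] / 0.0857 = 0.7431 ≈ 0.74
d₂ = d₁ − σ√T = 0.7431 − 0.0857 = 0.6574 ≈ 0.66
e^(−qT) = e^(−0.017·0.1667) = 0.9972;  e^(−rT) = e^(−0.009·0.1667) = 0.9985
N(−d₂) = N(-0.66) = 0.2546;  N(−d₁) = N(-0.74) = 0.2296
P = 79·0.9985·0.2546 − 84·0.9972·0.2296 = 20.0832 − 19.2324 = 0.8508

$0.85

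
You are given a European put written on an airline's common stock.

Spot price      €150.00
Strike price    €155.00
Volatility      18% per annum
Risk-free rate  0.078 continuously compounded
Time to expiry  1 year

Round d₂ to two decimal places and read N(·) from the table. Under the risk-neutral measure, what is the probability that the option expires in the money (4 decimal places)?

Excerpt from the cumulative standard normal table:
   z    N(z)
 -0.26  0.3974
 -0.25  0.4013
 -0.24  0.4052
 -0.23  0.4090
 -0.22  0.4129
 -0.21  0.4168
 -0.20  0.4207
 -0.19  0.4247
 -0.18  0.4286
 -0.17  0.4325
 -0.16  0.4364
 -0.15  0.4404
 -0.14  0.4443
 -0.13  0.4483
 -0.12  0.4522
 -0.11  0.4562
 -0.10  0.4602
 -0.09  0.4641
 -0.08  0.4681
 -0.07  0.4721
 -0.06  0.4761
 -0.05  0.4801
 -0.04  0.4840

0.4364

σ√T = 0.18 × 1.0000 = 0.1800
d₁ = [ln(150/155) + (0.078 + 0.18²/2)·1] / 0.1800 = [-0.0328 + 0.0942] / 0.1800 = 0.3412 which rounds to 0.34
d₂ = d₁ − σ√T = 0.3412 − 0.1800 = 0.1612 which rounds to 0.16
Risk-neutral Pr[S_T < K] = N(−d₂) = N(-0.16) = 0.4364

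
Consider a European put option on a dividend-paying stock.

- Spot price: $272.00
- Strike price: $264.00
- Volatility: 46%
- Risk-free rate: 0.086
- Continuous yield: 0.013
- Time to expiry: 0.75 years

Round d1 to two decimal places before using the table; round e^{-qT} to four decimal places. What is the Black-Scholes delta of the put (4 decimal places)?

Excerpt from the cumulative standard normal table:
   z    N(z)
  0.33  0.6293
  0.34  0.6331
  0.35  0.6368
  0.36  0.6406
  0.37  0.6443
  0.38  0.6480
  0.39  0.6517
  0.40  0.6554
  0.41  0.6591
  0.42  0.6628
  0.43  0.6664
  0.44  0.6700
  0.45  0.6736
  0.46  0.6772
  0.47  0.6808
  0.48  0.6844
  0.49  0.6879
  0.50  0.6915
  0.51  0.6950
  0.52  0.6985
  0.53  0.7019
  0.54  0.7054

σ√T = 0.46 × 0.8660 = 0.3984
d₁ = [ln(272/264) + (0.086 − 0.013 + 0.46²/2)·0.75] / 0.3984 = [0.0299 + 0.1341] / 0.3984 = 0.4116 → 0.41
N(d₁) = N(0.41) = 0.6591
Δ_put = e^(−qT)·(N(d₁) − 1) = 0.9903·(0.6591 − 1) = -0.3376

-0.3376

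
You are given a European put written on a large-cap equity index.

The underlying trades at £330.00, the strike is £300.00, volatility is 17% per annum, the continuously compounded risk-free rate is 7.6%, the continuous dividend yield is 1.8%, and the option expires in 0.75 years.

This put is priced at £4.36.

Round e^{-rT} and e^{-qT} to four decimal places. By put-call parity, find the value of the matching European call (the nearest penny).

exp(−qT) = exp(−0.018·0.75) = 0.9866;  exp(−rT) = exp(−0.076·0.75) = 0.9446
Put-call parity: C − P = S·e^(−qT) − K·e^(−rT) = 330·0.9866 − 300·0.9446 = 325.5780 − 283.3800 = 42.1980
C = P + (C − P) = 4.36 + (42.1980) = 46.5580

£46.56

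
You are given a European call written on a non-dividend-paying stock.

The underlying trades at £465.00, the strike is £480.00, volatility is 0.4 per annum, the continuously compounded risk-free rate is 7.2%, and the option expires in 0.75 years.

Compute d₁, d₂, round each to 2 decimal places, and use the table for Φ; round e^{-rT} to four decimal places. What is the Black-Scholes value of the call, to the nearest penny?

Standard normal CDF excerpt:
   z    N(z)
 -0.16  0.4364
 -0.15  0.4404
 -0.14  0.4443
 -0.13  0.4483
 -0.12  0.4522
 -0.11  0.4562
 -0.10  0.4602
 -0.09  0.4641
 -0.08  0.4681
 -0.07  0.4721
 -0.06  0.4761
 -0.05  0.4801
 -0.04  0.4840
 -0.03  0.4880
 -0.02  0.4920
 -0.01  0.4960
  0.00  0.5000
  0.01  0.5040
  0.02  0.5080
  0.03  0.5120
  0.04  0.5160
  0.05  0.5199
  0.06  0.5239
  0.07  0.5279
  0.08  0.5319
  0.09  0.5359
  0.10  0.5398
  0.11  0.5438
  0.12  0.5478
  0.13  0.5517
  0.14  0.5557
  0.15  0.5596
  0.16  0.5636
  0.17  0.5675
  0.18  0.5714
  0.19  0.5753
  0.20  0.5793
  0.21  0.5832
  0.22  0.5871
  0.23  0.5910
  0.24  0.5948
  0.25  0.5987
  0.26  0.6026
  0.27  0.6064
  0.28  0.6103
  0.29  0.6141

σ√T = 0.4 × 0.8660 = 0.3464
ln(S/K) + (r + σ²/2)T = ln(465/480) + (0.072 + 0.4²/2)·0.75 = -0.0317 + 0.1140 = 0.0823
d₁ = 0.0823 / 0.3464 = 0.2374 → 0.24
d₂ = d₁ − σ√T = 0.2374 − 0.3464 = -0.1090 → -0.11
e^(−rT) = e^(−0.072·0.75) = 0.9474
C = 465·N(0.24) − 480·0.9474·N(-0.11) = 465·0.5948 − 480·0.9474·0.4562 = 276.5820 − 207.4579 = 69.1241

£69.12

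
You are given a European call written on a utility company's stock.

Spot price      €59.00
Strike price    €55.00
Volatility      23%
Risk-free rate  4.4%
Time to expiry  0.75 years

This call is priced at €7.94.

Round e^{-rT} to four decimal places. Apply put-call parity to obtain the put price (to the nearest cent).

€2.15

exp(−rT) = exp(−0.044·0.75) = 0.9675
Put-call parity: C − P = S − K·e^(−rT) = 59 − 55·0.9675 = 59 − 53.2125 = 5.7875
P = C − (C − P) = 7.94 − (5.7875) = 2.1525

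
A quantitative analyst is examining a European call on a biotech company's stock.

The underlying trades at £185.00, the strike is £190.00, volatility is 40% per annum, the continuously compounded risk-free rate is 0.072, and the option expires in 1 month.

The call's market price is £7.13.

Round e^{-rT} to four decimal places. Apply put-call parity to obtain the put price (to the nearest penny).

£10.99

exp(−rT) = exp(−0.072·0.08333) = 0.9940
Put-call parity: C − P = S − K·e^(−rT) = 185 − 190·0.9940 = 185 − 188.8600 = -3.8600
P = C − (C − P) = 7.13 − (-3.8600) = 10.9900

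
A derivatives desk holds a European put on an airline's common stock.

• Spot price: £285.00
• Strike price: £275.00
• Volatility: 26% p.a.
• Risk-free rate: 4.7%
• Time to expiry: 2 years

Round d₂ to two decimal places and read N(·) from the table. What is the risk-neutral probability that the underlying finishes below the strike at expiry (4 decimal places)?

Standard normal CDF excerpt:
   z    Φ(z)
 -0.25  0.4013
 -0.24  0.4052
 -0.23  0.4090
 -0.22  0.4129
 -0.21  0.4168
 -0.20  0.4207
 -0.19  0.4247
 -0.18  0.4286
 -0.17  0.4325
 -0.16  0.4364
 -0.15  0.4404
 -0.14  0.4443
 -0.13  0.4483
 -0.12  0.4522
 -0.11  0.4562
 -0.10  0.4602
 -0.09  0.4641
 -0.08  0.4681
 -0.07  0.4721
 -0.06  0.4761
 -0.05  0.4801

σ√T = 0.26 × 1.4142 = 0.3677
ln(S/K) + (r + σ²/2)T = ln(285/275) + (0.047 + 0.26²/2)·2 = 0.0357 + 0.1616 = 0.1973
d₁ = 0.1973 / 0.3677 = 0.5366 ⇒ 0.54
d₂ = d₁ − σ√T = 0.5366 − 0.3677 = 0.1689 ⇒ 0.17
Pr(exercise) under Q = N(−d₂) = N(-0.17) = 0.4325

0.4325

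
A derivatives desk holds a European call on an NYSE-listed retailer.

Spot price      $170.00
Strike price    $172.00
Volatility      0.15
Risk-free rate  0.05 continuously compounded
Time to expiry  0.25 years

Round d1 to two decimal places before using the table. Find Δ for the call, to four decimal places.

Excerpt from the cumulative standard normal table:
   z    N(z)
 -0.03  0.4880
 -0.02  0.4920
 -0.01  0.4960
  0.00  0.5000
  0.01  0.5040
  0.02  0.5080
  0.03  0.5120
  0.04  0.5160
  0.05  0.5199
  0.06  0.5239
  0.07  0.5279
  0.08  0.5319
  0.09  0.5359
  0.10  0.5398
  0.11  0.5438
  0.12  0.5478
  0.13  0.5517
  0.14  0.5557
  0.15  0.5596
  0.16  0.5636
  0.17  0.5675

0.5199

σ√T = 0.15·√0.25 = 0.0750
d₁ = [ln(170/172) + (0.05 + 0.15²/2)·0.25] / 0.0750 = [-0.0117 + 0.0153] / 0.0750 = 0.0482 which rounds to 0.05
N(d₁) = N(0.05) = 0.5199
Δ_call = N(d₁) = 0.5199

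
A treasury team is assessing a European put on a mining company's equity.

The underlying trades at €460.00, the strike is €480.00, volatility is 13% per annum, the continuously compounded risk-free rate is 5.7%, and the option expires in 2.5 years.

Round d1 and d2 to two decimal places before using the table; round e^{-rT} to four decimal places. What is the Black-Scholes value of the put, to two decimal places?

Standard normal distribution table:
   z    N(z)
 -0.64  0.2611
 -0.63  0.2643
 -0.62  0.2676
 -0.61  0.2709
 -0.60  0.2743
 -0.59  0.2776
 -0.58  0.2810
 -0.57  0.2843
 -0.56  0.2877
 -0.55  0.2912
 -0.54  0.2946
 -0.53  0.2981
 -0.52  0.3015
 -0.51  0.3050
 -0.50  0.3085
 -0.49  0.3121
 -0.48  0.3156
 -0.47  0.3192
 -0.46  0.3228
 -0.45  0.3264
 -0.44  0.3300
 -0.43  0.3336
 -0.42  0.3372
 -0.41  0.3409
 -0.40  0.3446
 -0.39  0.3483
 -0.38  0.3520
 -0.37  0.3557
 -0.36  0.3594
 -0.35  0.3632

σ√T = 0.13·√2.5 = 0.2055
d₁ = [ln(460/480) + (0.057 + 0.13²/2)·2.5] / 0.2055 = [-0.0426 + 0.1636] / 0.2055 = 0.5890 ≈ 0.59
d₂ = d₁ − σ√T = 0.5890 − 0.2055 = 0.3834 ≈ 0.38
e^(−rT) = e^(−0.057·2.5) = 0.8672
P = 480·0.8672·N(-0.38) − 460·N(-0.59) = 480·0.8672·0.3520 − 460·0.2776 = 146.5221 − 127.6960 = 18.8261

€18.83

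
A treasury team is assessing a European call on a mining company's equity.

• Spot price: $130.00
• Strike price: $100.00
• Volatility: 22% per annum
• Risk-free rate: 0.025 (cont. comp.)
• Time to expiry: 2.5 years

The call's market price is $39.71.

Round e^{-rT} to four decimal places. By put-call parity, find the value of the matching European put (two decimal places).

$3.65

exp(−rT) = exp(−0.025·2.5) = 0.9394
Put-call parity: C − P = S − K·e^(−rT) = 130 − 100·0.9394 = 130 − 93.9400 = 36.0600
P = C − (C − P) = 39.71 − (36.0600) = 3.6500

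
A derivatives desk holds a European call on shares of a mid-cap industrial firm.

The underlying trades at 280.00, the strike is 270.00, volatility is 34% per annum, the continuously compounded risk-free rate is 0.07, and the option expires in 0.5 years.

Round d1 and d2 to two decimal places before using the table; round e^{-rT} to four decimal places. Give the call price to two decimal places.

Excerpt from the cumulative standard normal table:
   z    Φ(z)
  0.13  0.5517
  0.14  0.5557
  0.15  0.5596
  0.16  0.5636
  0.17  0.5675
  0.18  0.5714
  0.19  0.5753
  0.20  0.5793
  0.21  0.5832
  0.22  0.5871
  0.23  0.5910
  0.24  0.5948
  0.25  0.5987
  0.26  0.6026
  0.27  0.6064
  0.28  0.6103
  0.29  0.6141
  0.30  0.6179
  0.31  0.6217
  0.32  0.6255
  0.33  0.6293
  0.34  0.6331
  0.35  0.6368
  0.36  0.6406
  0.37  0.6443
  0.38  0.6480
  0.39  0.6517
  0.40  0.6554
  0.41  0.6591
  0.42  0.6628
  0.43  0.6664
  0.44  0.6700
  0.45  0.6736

36.61

T = 0.5;  σ√T = 0.2404
d₁ = [ln(280/270) + (0.07 + 0.34²/2)·0.5] / 0.2404 = [0.0364 + 0.0639] / 0.2404 = 0.4171 ⇒ 0.42
d₂ = d₁ − σ√T = 0.4171 − 0.2404 = 0.1766 ⇒ 0.18
exp(−rT) = exp(−0.07·0.5) = 0.9656
N(d₁) = N(0.42) = 0.6628;  N(d₂) = N(0.18) = 0.5714
C = 280·0.6628 − 270·0.9656·0.5714 = 185.5840 − 148.9708 = 36.6132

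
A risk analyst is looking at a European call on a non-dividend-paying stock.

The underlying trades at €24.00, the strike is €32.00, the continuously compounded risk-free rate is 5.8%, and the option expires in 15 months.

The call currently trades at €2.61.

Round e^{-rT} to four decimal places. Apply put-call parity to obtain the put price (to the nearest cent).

€8.37

e^(−rT) = e^(−0.058·1.25) = 0.9301
Put-call parity: C − P = S − K·e^(−rT) = 24 − 32·0.9301 = 24 − 29.7632 = -5.7632
P = C − (C − P) = 2.61 − (-5.7632) = 8.3732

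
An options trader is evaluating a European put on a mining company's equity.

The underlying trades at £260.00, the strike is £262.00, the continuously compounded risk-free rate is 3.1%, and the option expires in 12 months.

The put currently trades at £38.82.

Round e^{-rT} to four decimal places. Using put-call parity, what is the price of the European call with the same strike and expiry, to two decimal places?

£44.81

e^(−rT) = e^(−0.031·1) = 0.9695
Put-call parity: C − P = S − K·e^(−rT) = 260 − 262·0.9695 = 260 − 254.0090 = 5.9910
C = P + (C − P) = 38.82 + (5.9910) = 44.8110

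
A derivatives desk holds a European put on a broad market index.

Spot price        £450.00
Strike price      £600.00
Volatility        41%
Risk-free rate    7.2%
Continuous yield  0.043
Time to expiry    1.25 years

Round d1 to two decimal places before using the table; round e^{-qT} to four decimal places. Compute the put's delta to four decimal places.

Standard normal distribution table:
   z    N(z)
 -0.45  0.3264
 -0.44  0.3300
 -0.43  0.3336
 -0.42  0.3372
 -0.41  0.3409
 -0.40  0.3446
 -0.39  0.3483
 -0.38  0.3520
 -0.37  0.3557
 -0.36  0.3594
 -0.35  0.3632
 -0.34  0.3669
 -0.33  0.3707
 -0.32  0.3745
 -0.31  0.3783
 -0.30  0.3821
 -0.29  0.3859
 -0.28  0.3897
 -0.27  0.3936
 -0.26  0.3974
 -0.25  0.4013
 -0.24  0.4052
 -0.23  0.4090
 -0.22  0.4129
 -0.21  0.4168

-0.5928

σ√T = 0.41·√1.25 = 0.4584
d₁ = [ln(450/600) + (0.072 − 0.043 + 0.41²/2)·1.25] / 0.4584 = [-0.2877 + 0.1413] / 0.4584 = -0.3193 ≈ -0.32
N(d₁) = N(-0.32) = 0.3745
Δ_put = e^(−qT)·(N(d₁) − 1) = 0.9477·(0.3745 − 1) = -0.5928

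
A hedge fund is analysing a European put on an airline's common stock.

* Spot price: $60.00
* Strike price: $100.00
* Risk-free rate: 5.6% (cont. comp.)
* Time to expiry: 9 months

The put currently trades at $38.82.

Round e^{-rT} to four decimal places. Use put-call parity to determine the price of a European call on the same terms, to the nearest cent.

$2.93

exp(−rT) = exp(−0.056·0.75) = 0.9589
Put-call parity: C − P = S − K·e^(−rT) = 60 − 100·0.9589 = 60 − 95.8900 = -35.8900
C = P + (C − P) = 38.82 + (-35.8900) = 2.9300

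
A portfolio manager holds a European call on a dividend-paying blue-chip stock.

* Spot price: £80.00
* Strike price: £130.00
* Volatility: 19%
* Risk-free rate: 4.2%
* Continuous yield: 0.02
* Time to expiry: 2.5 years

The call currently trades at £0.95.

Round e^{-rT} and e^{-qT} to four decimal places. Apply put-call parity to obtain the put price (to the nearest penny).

exp(−qT) = exp(−0.02·2.5) = 0.9512;  exp(−rT) = exp(−0.042·2.5) = 0.9003
Put-call parity: C − P = S·e^(−qT) − K·e^(−rT) = 80·0.9512 − 130·0.9003 = 76.0960 − 117.0390 = -40.9430
P = C − (C − P) = 0.95 − (-40.9430) = 41.8930

£41.89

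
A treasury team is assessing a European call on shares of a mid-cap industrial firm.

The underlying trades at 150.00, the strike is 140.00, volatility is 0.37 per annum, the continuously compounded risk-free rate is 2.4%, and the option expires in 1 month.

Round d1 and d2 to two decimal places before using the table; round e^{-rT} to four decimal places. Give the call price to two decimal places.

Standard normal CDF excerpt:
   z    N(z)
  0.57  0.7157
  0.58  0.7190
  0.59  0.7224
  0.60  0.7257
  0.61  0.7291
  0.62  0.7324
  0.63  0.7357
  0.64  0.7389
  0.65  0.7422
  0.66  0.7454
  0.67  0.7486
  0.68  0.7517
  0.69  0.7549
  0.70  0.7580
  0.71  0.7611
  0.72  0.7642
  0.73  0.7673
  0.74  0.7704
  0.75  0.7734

σ√T = 0.37·√0.08333 = 0.1068
d₁ = [ln(150/140) + (0.024 + 0.37²/2)·0.08333] / 0.1068 = [0.0690 + 0.0077] / 0.1068 = 0.7181 which rounds to 0.72
d₂ = d₁ − σ√T = 0.7181 − 0.1068 = 0.6113 which rounds to 0.61
exp(−rT) = exp(−0.024·0.08333) = 0.9980
N(d₁) = N(0.72) = 0.7642;  N(d₂) = N(0.61) = 0.7291
C = 150·0.7642 − 140·0.9980·0.7291 = 114.6300 − 101.8699 = 12.7601

12.76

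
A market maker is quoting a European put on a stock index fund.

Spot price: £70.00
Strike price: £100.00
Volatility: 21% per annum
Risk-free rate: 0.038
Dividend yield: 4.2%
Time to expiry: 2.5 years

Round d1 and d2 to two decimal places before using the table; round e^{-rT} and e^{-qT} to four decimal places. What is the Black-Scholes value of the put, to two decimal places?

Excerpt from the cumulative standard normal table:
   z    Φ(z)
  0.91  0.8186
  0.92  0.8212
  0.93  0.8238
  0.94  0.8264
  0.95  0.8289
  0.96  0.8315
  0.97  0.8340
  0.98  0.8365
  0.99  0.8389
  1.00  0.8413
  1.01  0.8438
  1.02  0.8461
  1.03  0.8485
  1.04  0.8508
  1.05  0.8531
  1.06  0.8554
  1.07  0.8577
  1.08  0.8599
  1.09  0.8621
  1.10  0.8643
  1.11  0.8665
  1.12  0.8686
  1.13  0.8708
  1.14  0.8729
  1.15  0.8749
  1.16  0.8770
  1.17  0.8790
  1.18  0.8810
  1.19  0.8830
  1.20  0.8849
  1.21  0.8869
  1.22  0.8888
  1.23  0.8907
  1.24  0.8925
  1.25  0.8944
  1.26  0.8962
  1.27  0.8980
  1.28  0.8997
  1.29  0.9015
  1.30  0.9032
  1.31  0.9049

σ√T = 0.21 × 1.5811 = 0.3320
ln(S/K) + (r − q + σ²/2)T = ln(70/100) + (0.038 − 0.042 + 0.21²/2)·2.5 = -0.3567 + 0.0451 = -0.3115
d₁ = -0.3115 / 0.3320 = -0.9383 which rounds to -0.94
d₂ = d₁ − σ√T = -0.9383 − 0.3320 = -1.2703 which rounds to -1.27
exp(−qT) = exp(−0.042·2.5) = 0.9003;  exp(−rT) = exp(−0.038·2.5) = 0.9094
P = 100·0.9094·N(1.27) − 70·0.9003·N(0.94) = 100·0.9094·0.8980 − 70·0.9003·0.8264 = 81.6641 − 52.0806 = 29.5836

£29.58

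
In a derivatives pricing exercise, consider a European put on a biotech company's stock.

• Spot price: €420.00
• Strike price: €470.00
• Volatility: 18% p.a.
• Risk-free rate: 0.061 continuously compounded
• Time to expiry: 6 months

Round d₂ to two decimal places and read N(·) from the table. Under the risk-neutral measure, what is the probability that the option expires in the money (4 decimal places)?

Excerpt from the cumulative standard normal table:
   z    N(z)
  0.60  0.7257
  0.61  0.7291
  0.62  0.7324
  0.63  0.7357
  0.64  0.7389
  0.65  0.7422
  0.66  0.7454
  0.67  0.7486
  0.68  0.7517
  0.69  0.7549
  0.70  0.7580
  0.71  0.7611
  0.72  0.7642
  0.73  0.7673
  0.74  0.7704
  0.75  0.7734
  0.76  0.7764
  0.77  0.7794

0.7611

σ√T = 0.18 × 0.7071 = 0.1273
d₁ = [ln(420/470) + (0.061 + ½·0.18²)·0.5] / (σ√T) = (-0.1125 + 0.0386) / 0.1273 = -0.5804 which rounds to -0.58
d₂ = -0.5804 − 0.1273 = -0.7077 which rounds to -0.71
Risk-neutral Pr[S_T < K] = N(−d₂) = N(0.71) = 0.7611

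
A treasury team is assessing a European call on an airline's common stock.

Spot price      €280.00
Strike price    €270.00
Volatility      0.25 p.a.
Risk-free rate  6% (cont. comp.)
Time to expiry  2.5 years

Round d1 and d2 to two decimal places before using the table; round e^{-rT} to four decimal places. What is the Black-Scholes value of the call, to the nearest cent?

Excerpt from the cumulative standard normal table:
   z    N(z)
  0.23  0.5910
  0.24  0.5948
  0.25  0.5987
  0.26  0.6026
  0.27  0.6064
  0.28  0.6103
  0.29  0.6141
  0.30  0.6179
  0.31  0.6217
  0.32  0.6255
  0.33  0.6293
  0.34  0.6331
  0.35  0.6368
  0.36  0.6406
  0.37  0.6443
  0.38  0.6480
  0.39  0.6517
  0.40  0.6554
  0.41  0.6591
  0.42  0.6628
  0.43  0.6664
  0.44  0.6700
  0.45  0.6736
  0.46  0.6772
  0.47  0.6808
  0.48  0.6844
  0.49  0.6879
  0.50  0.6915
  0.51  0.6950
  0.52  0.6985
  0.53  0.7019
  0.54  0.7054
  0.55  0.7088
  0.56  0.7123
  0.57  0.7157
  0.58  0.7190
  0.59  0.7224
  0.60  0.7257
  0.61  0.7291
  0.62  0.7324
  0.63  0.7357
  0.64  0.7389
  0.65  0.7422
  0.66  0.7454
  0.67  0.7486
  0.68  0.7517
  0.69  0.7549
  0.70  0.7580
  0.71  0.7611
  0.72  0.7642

€68.69

T = 2.5;  σ√T = 0.3953
ln(S/K) + (r + σ²/2)T = ln(280/270) + (0.06 + 0.25²/2)·2.5 = 0.0364 + 0.2281 = 0.2645
d₁ = 0.2645 / 0.3953 = 0.6691 which rounds to 0.67
d₂ = d₁ − σ√T = 0.6691 − 0.3953 = 0.2738 which rounds to 0.27
e^(−rT) = e^(−0.06·2.5) = 0.8607
N(d₁) = N(0.67) = 0.7486;  N(d₂) = N(0.27) = 0.6064
C = 280·0.7486 − 270·0.8607·0.6064 = 209.6080 − 140.9207 = 68.6873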